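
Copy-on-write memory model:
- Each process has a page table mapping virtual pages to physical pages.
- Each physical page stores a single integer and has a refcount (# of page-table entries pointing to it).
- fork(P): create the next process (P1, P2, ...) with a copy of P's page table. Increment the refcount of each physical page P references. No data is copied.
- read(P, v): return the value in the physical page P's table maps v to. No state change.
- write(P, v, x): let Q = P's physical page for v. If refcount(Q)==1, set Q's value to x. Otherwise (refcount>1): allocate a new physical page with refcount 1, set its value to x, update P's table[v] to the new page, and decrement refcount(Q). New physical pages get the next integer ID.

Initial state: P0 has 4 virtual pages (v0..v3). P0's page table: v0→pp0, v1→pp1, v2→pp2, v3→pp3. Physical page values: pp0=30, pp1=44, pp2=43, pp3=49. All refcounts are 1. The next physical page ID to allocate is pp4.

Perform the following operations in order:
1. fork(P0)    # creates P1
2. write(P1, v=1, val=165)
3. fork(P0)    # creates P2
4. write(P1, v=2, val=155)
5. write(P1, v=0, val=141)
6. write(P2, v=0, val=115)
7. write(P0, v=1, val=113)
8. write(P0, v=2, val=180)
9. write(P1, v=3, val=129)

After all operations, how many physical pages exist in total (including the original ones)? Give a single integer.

Answer: 11

Derivation:
Op 1: fork(P0) -> P1. 4 ppages; refcounts: pp0:2 pp1:2 pp2:2 pp3:2
Op 2: write(P1, v1, 165). refcount(pp1)=2>1 -> COPY to pp4. 5 ppages; refcounts: pp0:2 pp1:1 pp2:2 pp3:2 pp4:1
Op 3: fork(P0) -> P2. 5 ppages; refcounts: pp0:3 pp1:2 pp2:3 pp3:3 pp4:1
Op 4: write(P1, v2, 155). refcount(pp2)=3>1 -> COPY to pp5. 6 ppages; refcounts: pp0:3 pp1:2 pp2:2 pp3:3 pp4:1 pp5:1
Op 5: write(P1, v0, 141). refcount(pp0)=3>1 -> COPY to pp6. 7 ppages; refcounts: pp0:2 pp1:2 pp2:2 pp3:3 pp4:1 pp5:1 pp6:1
Op 6: write(P2, v0, 115). refcount(pp0)=2>1 -> COPY to pp7. 8 ppages; refcounts: pp0:1 pp1:2 pp2:2 pp3:3 pp4:1 pp5:1 pp6:1 pp7:1
Op 7: write(P0, v1, 113). refcount(pp1)=2>1 -> COPY to pp8. 9 ppages; refcounts: pp0:1 pp1:1 pp2:2 pp3:3 pp4:1 pp5:1 pp6:1 pp7:1 pp8:1
Op 8: write(P0, v2, 180). refcount(pp2)=2>1 -> COPY to pp9. 10 ppages; refcounts: pp0:1 pp1:1 pp2:1 pp3:3 pp4:1 pp5:1 pp6:1 pp7:1 pp8:1 pp9:1
Op 9: write(P1, v3, 129). refcount(pp3)=3>1 -> COPY to pp10. 11 ppages; refcounts: pp0:1 pp1:1 pp2:1 pp3:2 pp4:1 pp5:1 pp6:1 pp7:1 pp8:1 pp9:1 pp10:1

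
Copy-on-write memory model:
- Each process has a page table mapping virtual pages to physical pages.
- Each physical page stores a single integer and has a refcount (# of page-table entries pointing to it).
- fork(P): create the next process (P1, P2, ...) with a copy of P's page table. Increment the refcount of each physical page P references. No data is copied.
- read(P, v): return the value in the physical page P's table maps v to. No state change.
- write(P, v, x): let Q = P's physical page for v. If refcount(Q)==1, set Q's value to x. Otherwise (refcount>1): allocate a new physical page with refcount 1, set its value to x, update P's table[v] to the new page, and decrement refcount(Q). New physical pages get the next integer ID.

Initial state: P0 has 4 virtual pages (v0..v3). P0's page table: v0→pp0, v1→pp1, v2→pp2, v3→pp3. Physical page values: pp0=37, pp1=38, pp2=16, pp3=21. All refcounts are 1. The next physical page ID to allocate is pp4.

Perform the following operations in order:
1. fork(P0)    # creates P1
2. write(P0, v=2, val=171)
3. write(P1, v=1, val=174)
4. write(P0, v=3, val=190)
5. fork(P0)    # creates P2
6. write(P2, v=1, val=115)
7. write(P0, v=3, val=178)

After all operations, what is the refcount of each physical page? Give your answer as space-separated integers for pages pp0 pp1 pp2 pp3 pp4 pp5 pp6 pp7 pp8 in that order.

Op 1: fork(P0) -> P1. 4 ppages; refcounts: pp0:2 pp1:2 pp2:2 pp3:2
Op 2: write(P0, v2, 171). refcount(pp2)=2>1 -> COPY to pp4. 5 ppages; refcounts: pp0:2 pp1:2 pp2:1 pp3:2 pp4:1
Op 3: write(P1, v1, 174). refcount(pp1)=2>1 -> COPY to pp5. 6 ppages; refcounts: pp0:2 pp1:1 pp2:1 pp3:2 pp4:1 pp5:1
Op 4: write(P0, v3, 190). refcount(pp3)=2>1 -> COPY to pp6. 7 ppages; refcounts: pp0:2 pp1:1 pp2:1 pp3:1 pp4:1 pp5:1 pp6:1
Op 5: fork(P0) -> P2. 7 ppages; refcounts: pp0:3 pp1:2 pp2:1 pp3:1 pp4:2 pp5:1 pp6:2
Op 6: write(P2, v1, 115). refcount(pp1)=2>1 -> COPY to pp7. 8 ppages; refcounts: pp0:3 pp1:1 pp2:1 pp3:1 pp4:2 pp5:1 pp6:2 pp7:1
Op 7: write(P0, v3, 178). refcount(pp6)=2>1 -> COPY to pp8. 9 ppages; refcounts: pp0:3 pp1:1 pp2:1 pp3:1 pp4:2 pp5:1 pp6:1 pp7:1 pp8:1

Answer: 3 1 1 1 2 1 1 1 1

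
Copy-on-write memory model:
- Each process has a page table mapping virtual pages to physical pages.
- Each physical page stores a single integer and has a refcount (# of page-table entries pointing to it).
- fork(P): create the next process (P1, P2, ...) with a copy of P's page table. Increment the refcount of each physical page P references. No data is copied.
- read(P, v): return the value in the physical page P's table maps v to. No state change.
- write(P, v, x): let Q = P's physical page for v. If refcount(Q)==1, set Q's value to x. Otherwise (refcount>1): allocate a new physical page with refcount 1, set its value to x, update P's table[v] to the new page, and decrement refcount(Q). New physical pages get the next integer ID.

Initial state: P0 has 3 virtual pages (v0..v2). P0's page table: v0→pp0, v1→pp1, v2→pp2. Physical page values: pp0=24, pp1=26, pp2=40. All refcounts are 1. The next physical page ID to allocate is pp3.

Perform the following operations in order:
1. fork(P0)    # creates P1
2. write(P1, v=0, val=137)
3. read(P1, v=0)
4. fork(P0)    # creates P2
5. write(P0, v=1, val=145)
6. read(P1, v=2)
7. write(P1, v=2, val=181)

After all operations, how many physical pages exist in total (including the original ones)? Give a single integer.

Answer: 6

Derivation:
Op 1: fork(P0) -> P1. 3 ppages; refcounts: pp0:2 pp1:2 pp2:2
Op 2: write(P1, v0, 137). refcount(pp0)=2>1 -> COPY to pp3. 4 ppages; refcounts: pp0:1 pp1:2 pp2:2 pp3:1
Op 3: read(P1, v0) -> 137. No state change.
Op 4: fork(P0) -> P2. 4 ppages; refcounts: pp0:2 pp1:3 pp2:3 pp3:1
Op 5: write(P0, v1, 145). refcount(pp1)=3>1 -> COPY to pp4. 5 ppages; refcounts: pp0:2 pp1:2 pp2:3 pp3:1 pp4:1
Op 6: read(P1, v2) -> 40. No state change.
Op 7: write(P1, v2, 181). refcount(pp2)=3>1 -> COPY to pp5. 6 ppages; refcounts: pp0:2 pp1:2 pp2:2 pp3:1 pp4:1 pp5:1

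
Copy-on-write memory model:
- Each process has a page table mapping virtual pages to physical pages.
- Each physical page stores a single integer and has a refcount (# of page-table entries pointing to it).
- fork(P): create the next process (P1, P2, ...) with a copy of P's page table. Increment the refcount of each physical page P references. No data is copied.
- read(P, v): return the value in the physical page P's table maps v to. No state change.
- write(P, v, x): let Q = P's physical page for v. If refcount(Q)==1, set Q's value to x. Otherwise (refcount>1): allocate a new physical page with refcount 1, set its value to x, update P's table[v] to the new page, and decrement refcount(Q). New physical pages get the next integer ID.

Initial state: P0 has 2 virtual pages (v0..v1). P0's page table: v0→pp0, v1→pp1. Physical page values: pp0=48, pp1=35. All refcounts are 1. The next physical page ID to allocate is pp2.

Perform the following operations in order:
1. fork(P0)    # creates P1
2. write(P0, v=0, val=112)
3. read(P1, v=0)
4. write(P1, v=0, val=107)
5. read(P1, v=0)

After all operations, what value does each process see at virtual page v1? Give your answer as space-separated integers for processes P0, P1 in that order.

Op 1: fork(P0) -> P1. 2 ppages; refcounts: pp0:2 pp1:2
Op 2: write(P0, v0, 112). refcount(pp0)=2>1 -> COPY to pp2. 3 ppages; refcounts: pp0:1 pp1:2 pp2:1
Op 3: read(P1, v0) -> 48. No state change.
Op 4: write(P1, v0, 107). refcount(pp0)=1 -> write in place. 3 ppages; refcounts: pp0:1 pp1:2 pp2:1
Op 5: read(P1, v0) -> 107. No state change.
P0: v1 -> pp1 = 35
P1: v1 -> pp1 = 35

Answer: 35 35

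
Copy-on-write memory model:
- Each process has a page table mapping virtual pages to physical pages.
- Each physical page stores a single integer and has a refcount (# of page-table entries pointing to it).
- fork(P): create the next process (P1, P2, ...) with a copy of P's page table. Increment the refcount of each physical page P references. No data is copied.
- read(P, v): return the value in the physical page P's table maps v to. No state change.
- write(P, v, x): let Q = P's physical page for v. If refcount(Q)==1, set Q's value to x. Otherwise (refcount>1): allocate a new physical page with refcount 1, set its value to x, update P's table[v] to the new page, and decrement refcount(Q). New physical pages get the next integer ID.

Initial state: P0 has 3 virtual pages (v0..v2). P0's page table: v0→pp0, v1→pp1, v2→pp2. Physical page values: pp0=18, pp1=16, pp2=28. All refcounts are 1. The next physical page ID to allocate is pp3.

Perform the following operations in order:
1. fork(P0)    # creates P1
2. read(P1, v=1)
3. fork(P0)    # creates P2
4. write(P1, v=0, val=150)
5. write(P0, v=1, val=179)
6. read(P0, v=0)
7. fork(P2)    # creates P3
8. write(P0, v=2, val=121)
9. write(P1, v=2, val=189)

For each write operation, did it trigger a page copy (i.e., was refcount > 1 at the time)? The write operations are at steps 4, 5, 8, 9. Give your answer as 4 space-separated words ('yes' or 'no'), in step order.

Op 1: fork(P0) -> P1. 3 ppages; refcounts: pp0:2 pp1:2 pp2:2
Op 2: read(P1, v1) -> 16. No state change.
Op 3: fork(P0) -> P2. 3 ppages; refcounts: pp0:3 pp1:3 pp2:3
Op 4: write(P1, v0, 150). refcount(pp0)=3>1 -> COPY to pp3. 4 ppages; refcounts: pp0:2 pp1:3 pp2:3 pp3:1
Op 5: write(P0, v1, 179). refcount(pp1)=3>1 -> COPY to pp4. 5 ppages; refcounts: pp0:2 pp1:2 pp2:3 pp3:1 pp4:1
Op 6: read(P0, v0) -> 18. No state change.
Op 7: fork(P2) -> P3. 5 ppages; refcounts: pp0:3 pp1:3 pp2:4 pp3:1 pp4:1
Op 8: write(P0, v2, 121). refcount(pp2)=4>1 -> COPY to pp5. 6 ppages; refcounts: pp0:3 pp1:3 pp2:3 pp3:1 pp4:1 pp5:1
Op 9: write(P1, v2, 189). refcount(pp2)=3>1 -> COPY to pp6. 7 ppages; refcounts: pp0:3 pp1:3 pp2:2 pp3:1 pp4:1 pp5:1 pp6:1

yes yes yes yes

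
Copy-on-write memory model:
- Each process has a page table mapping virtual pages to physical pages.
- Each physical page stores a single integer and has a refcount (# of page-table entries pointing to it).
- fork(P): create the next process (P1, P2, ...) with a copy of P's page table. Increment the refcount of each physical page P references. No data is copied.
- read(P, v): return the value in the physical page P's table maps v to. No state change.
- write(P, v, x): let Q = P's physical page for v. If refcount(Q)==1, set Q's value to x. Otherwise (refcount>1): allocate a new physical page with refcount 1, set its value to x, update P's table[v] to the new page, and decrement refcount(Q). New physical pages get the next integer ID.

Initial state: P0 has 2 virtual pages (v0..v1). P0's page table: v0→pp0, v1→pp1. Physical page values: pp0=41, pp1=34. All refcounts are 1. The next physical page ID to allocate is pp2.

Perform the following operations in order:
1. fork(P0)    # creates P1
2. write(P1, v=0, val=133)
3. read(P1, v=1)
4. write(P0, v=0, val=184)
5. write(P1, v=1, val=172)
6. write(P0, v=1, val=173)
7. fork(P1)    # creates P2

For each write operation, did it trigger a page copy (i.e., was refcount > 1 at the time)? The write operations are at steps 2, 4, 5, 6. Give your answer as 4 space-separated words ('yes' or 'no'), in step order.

Op 1: fork(P0) -> P1. 2 ppages; refcounts: pp0:2 pp1:2
Op 2: write(P1, v0, 133). refcount(pp0)=2>1 -> COPY to pp2. 3 ppages; refcounts: pp0:1 pp1:2 pp2:1
Op 3: read(P1, v1) -> 34. No state change.
Op 4: write(P0, v0, 184). refcount(pp0)=1 -> write in place. 3 ppages; refcounts: pp0:1 pp1:2 pp2:1
Op 5: write(P1, v1, 172). refcount(pp1)=2>1 -> COPY to pp3. 4 ppages; refcounts: pp0:1 pp1:1 pp2:1 pp3:1
Op 6: write(P0, v1, 173). refcount(pp1)=1 -> write in place. 4 ppages; refcounts: pp0:1 pp1:1 pp2:1 pp3:1
Op 7: fork(P1) -> P2. 4 ppages; refcounts: pp0:1 pp1:1 pp2:2 pp3:2

yes no yes no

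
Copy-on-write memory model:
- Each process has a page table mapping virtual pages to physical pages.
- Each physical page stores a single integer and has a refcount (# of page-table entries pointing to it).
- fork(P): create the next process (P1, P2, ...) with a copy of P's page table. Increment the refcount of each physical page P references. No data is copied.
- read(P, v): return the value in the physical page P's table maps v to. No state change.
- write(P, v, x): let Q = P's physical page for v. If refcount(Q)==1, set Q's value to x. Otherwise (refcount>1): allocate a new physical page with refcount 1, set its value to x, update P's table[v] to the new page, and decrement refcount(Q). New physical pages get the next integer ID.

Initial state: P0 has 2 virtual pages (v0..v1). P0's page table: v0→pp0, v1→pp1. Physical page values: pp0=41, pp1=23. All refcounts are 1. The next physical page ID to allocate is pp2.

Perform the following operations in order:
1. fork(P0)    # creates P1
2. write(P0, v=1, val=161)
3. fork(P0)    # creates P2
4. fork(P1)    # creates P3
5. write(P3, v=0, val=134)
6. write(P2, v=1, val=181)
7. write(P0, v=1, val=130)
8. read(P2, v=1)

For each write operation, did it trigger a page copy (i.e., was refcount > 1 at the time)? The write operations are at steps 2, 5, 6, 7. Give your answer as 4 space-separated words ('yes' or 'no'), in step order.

Op 1: fork(P0) -> P1. 2 ppages; refcounts: pp0:2 pp1:2
Op 2: write(P0, v1, 161). refcount(pp1)=2>1 -> COPY to pp2. 3 ppages; refcounts: pp0:2 pp1:1 pp2:1
Op 3: fork(P0) -> P2. 3 ppages; refcounts: pp0:3 pp1:1 pp2:2
Op 4: fork(P1) -> P3. 3 ppages; refcounts: pp0:4 pp1:2 pp2:2
Op 5: write(P3, v0, 134). refcount(pp0)=4>1 -> COPY to pp3. 4 ppages; refcounts: pp0:3 pp1:2 pp2:2 pp3:1
Op 6: write(P2, v1, 181). refcount(pp2)=2>1 -> COPY to pp4. 5 ppages; refcounts: pp0:3 pp1:2 pp2:1 pp3:1 pp4:1
Op 7: write(P0, v1, 130). refcount(pp2)=1 -> write in place. 5 ppages; refcounts: pp0:3 pp1:2 pp2:1 pp3:1 pp4:1
Op 8: read(P2, v1) -> 181. No state change.

yes yes yes no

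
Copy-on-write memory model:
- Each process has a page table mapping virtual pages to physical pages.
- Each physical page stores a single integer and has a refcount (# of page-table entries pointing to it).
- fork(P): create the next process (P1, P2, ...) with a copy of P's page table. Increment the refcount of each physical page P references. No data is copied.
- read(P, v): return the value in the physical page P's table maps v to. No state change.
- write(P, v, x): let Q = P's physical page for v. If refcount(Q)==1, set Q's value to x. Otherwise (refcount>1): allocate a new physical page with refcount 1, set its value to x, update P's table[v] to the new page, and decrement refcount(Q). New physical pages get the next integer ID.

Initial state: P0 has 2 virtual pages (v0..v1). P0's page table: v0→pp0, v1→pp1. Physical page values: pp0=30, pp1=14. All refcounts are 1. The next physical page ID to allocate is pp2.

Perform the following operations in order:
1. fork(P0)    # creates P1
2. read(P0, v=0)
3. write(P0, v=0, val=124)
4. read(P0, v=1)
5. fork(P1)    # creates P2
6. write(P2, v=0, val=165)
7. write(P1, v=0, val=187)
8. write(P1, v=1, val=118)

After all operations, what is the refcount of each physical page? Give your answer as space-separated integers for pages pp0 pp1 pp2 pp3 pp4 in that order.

Answer: 1 2 1 1 1

Derivation:
Op 1: fork(P0) -> P1. 2 ppages; refcounts: pp0:2 pp1:2
Op 2: read(P0, v0) -> 30. No state change.
Op 3: write(P0, v0, 124). refcount(pp0)=2>1 -> COPY to pp2. 3 ppages; refcounts: pp0:1 pp1:2 pp2:1
Op 4: read(P0, v1) -> 14. No state change.
Op 5: fork(P1) -> P2. 3 ppages; refcounts: pp0:2 pp1:3 pp2:1
Op 6: write(P2, v0, 165). refcount(pp0)=2>1 -> COPY to pp3. 4 ppages; refcounts: pp0:1 pp1:3 pp2:1 pp3:1
Op 7: write(P1, v0, 187). refcount(pp0)=1 -> write in place. 4 ppages; refcounts: pp0:1 pp1:3 pp2:1 pp3:1
Op 8: write(P1, v1, 118). refcount(pp1)=3>1 -> COPY to pp4. 5 ppages; refcounts: pp0:1 pp1:2 pp2:1 pp3:1 pp4:1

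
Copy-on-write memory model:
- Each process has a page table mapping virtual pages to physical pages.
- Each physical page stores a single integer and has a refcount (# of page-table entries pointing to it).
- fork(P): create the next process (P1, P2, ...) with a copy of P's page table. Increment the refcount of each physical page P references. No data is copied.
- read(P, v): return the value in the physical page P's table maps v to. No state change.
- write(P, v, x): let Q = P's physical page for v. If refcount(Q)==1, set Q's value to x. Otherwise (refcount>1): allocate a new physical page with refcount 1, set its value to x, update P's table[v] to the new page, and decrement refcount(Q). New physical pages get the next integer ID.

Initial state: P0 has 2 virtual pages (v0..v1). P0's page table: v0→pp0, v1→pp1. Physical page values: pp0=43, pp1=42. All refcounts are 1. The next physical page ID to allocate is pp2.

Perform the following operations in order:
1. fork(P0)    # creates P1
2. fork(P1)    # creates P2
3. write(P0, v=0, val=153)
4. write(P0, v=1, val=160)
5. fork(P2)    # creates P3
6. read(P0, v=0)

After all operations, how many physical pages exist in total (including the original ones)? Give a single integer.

Answer: 4

Derivation:
Op 1: fork(P0) -> P1. 2 ppages; refcounts: pp0:2 pp1:2
Op 2: fork(P1) -> P2. 2 ppages; refcounts: pp0:3 pp1:3
Op 3: write(P0, v0, 153). refcount(pp0)=3>1 -> COPY to pp2. 3 ppages; refcounts: pp0:2 pp1:3 pp2:1
Op 4: write(P0, v1, 160). refcount(pp1)=3>1 -> COPY to pp3. 4 ppages; refcounts: pp0:2 pp1:2 pp2:1 pp3:1
Op 5: fork(P2) -> P3. 4 ppages; refcounts: pp0:3 pp1:3 pp2:1 pp3:1
Op 6: read(P0, v0) -> 153. No state change.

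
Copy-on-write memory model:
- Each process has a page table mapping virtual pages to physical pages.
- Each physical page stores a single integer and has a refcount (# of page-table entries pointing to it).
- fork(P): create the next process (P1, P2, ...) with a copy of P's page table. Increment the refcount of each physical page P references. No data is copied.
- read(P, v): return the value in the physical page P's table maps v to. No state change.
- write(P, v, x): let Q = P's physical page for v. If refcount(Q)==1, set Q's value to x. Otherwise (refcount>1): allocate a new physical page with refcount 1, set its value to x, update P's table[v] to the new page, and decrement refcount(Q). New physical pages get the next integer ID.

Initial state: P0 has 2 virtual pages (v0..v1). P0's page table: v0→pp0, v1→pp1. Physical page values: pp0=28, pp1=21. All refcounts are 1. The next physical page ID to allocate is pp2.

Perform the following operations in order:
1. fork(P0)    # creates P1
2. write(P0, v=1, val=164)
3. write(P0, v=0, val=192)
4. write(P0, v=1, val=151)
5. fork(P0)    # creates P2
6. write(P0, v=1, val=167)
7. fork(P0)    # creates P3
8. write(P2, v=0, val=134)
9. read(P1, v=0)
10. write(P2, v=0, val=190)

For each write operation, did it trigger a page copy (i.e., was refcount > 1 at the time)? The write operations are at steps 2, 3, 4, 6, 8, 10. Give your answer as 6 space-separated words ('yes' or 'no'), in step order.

Op 1: fork(P0) -> P1. 2 ppages; refcounts: pp0:2 pp1:2
Op 2: write(P0, v1, 164). refcount(pp1)=2>1 -> COPY to pp2. 3 ppages; refcounts: pp0:2 pp1:1 pp2:1
Op 3: write(P0, v0, 192). refcount(pp0)=2>1 -> COPY to pp3. 4 ppages; refcounts: pp0:1 pp1:1 pp2:1 pp3:1
Op 4: write(P0, v1, 151). refcount(pp2)=1 -> write in place. 4 ppages; refcounts: pp0:1 pp1:1 pp2:1 pp3:1
Op 5: fork(P0) -> P2. 4 ppages; refcounts: pp0:1 pp1:1 pp2:2 pp3:2
Op 6: write(P0, v1, 167). refcount(pp2)=2>1 -> COPY to pp4. 5 ppages; refcounts: pp0:1 pp1:1 pp2:1 pp3:2 pp4:1
Op 7: fork(P0) -> P3. 5 ppages; refcounts: pp0:1 pp1:1 pp2:1 pp3:3 pp4:2
Op 8: write(P2, v0, 134). refcount(pp3)=3>1 -> COPY to pp5. 6 ppages; refcounts: pp0:1 pp1:1 pp2:1 pp3:2 pp4:2 pp5:1
Op 9: read(P1, v0) -> 28. No state change.
Op 10: write(P2, v0, 190). refcount(pp5)=1 -> write in place. 6 ppages; refcounts: pp0:1 pp1:1 pp2:1 pp3:2 pp4:2 pp5:1

yes yes no yes yes no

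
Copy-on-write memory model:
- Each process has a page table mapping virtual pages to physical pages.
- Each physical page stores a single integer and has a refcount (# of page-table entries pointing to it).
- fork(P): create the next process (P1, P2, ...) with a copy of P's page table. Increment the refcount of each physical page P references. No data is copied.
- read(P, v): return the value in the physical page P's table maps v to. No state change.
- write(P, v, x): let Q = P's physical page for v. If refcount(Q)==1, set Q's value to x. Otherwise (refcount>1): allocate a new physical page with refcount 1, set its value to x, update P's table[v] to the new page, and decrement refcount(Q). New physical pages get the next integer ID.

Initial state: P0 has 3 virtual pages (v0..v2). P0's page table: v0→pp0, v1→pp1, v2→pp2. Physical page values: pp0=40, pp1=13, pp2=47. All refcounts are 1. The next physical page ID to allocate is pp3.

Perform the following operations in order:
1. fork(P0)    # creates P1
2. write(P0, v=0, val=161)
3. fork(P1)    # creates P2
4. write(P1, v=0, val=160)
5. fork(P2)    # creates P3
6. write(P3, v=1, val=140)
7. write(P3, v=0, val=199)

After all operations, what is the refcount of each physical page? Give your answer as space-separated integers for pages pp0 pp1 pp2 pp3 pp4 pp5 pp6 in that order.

Answer: 1 3 4 1 1 1 1

Derivation:
Op 1: fork(P0) -> P1. 3 ppages; refcounts: pp0:2 pp1:2 pp2:2
Op 2: write(P0, v0, 161). refcount(pp0)=2>1 -> COPY to pp3. 4 ppages; refcounts: pp0:1 pp1:2 pp2:2 pp3:1
Op 3: fork(P1) -> P2. 4 ppages; refcounts: pp0:2 pp1:3 pp2:3 pp3:1
Op 4: write(P1, v0, 160). refcount(pp0)=2>1 -> COPY to pp4. 5 ppages; refcounts: pp0:1 pp1:3 pp2:3 pp3:1 pp4:1
Op 5: fork(P2) -> P3. 5 ppages; refcounts: pp0:2 pp1:4 pp2:4 pp3:1 pp4:1
Op 6: write(P3, v1, 140). refcount(pp1)=4>1 -> COPY to pp5. 6 ppages; refcounts: pp0:2 pp1:3 pp2:4 pp3:1 pp4:1 pp5:1
Op 7: write(P3, v0, 199). refcount(pp0)=2>1 -> COPY to pp6. 7 ppages; refcounts: pp0:1 pp1:3 pp2:4 pp3:1 pp4:1 pp5:1 pp6:1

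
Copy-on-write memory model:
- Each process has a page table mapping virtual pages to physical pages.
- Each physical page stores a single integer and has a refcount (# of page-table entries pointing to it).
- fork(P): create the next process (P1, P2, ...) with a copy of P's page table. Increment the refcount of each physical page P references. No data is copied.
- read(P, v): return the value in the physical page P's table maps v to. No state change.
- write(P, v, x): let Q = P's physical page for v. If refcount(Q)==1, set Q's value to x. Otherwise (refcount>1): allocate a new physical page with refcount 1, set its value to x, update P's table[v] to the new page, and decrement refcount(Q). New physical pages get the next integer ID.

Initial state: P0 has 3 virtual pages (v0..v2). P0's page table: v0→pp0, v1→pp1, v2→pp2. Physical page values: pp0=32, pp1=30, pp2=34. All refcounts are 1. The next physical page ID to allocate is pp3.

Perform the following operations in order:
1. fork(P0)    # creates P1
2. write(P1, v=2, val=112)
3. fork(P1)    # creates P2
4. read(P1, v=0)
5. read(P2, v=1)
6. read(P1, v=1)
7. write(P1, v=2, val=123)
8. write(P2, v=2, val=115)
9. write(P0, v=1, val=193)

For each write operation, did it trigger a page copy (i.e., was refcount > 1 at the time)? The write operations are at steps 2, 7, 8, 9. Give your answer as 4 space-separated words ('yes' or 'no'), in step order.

Op 1: fork(P0) -> P1. 3 ppages; refcounts: pp0:2 pp1:2 pp2:2
Op 2: write(P1, v2, 112). refcount(pp2)=2>1 -> COPY to pp3. 4 ppages; refcounts: pp0:2 pp1:2 pp2:1 pp3:1
Op 3: fork(P1) -> P2. 4 ppages; refcounts: pp0:3 pp1:3 pp2:1 pp3:2
Op 4: read(P1, v0) -> 32. No state change.
Op 5: read(P2, v1) -> 30. No state change.
Op 6: read(P1, v1) -> 30. No state change.
Op 7: write(P1, v2, 123). refcount(pp3)=2>1 -> COPY to pp4. 5 ppages; refcounts: pp0:3 pp1:3 pp2:1 pp3:1 pp4:1
Op 8: write(P2, v2, 115). refcount(pp3)=1 -> write in place. 5 ppages; refcounts: pp0:3 pp1:3 pp2:1 pp3:1 pp4:1
Op 9: write(P0, v1, 193). refcount(pp1)=3>1 -> COPY to pp5. 6 ppages; refcounts: pp0:3 pp1:2 pp2:1 pp3:1 pp4:1 pp5:1

yes yes no yes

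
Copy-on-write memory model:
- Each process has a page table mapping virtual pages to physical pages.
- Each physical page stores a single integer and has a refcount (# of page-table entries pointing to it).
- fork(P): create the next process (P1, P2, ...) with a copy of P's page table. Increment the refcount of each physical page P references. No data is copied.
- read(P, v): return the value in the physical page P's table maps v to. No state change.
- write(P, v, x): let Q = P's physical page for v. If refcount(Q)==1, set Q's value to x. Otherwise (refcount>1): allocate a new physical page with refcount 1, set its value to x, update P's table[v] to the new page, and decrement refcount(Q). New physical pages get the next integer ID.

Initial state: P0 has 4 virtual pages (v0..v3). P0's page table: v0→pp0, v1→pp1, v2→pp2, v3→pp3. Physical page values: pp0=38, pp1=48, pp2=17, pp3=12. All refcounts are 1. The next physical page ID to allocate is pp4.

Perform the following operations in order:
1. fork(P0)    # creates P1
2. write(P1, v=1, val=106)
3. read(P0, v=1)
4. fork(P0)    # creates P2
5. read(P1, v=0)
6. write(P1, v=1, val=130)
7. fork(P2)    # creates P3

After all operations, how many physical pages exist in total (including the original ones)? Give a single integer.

Op 1: fork(P0) -> P1. 4 ppages; refcounts: pp0:2 pp1:2 pp2:2 pp3:2
Op 2: write(P1, v1, 106). refcount(pp1)=2>1 -> COPY to pp4. 5 ppages; refcounts: pp0:2 pp1:1 pp2:2 pp3:2 pp4:1
Op 3: read(P0, v1) -> 48. No state change.
Op 4: fork(P0) -> P2. 5 ppages; refcounts: pp0:3 pp1:2 pp2:3 pp3:3 pp4:1
Op 5: read(P1, v0) -> 38. No state change.
Op 6: write(P1, v1, 130). refcount(pp4)=1 -> write in place. 5 ppages; refcounts: pp0:3 pp1:2 pp2:3 pp3:3 pp4:1
Op 7: fork(P2) -> P3. 5 ppages; refcounts: pp0:4 pp1:3 pp2:4 pp3:4 pp4:1

Answer: 5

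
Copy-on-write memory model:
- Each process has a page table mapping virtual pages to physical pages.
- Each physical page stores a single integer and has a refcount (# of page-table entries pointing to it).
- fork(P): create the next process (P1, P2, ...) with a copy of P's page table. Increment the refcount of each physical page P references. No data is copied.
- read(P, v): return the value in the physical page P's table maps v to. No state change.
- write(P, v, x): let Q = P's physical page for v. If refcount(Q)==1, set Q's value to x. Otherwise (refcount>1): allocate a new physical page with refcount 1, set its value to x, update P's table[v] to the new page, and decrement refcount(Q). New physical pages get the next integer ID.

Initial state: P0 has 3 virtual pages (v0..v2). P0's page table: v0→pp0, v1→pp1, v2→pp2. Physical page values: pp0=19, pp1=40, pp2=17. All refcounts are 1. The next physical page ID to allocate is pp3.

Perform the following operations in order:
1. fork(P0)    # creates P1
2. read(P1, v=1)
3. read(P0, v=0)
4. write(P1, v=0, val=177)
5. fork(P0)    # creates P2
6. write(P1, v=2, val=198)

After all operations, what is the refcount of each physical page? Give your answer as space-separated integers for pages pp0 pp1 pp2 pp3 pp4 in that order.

Answer: 2 3 2 1 1

Derivation:
Op 1: fork(P0) -> P1. 3 ppages; refcounts: pp0:2 pp1:2 pp2:2
Op 2: read(P1, v1) -> 40. No state change.
Op 3: read(P0, v0) -> 19. No state change.
Op 4: write(P1, v0, 177). refcount(pp0)=2>1 -> COPY to pp3. 4 ppages; refcounts: pp0:1 pp1:2 pp2:2 pp3:1
Op 5: fork(P0) -> P2. 4 ppages; refcounts: pp0:2 pp1:3 pp2:3 pp3:1
Op 6: write(P1, v2, 198). refcount(pp2)=3>1 -> COPY to pp4. 5 ppages; refcounts: pp0:2 pp1:3 pp2:2 pp3:1 pp4:1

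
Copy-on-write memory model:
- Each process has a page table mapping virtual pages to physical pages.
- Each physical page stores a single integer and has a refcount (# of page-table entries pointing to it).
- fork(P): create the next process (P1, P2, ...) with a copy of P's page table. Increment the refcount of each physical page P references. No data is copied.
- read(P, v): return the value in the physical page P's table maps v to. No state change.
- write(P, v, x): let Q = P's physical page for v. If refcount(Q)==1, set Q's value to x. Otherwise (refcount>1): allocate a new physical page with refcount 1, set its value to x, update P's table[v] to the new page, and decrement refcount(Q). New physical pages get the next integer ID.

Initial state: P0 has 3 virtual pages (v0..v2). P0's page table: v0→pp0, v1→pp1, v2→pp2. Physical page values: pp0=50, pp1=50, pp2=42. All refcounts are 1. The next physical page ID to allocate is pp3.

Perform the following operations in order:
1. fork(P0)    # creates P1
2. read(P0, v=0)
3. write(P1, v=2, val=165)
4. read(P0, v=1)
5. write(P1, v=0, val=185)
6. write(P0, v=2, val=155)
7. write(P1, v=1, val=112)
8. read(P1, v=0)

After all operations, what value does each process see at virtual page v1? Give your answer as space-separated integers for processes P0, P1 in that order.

Op 1: fork(P0) -> P1. 3 ppages; refcounts: pp0:2 pp1:2 pp2:2
Op 2: read(P0, v0) -> 50. No state change.
Op 3: write(P1, v2, 165). refcount(pp2)=2>1 -> COPY to pp3. 4 ppages; refcounts: pp0:2 pp1:2 pp2:1 pp3:1
Op 4: read(P0, v1) -> 50. No state change.
Op 5: write(P1, v0, 185). refcount(pp0)=2>1 -> COPY to pp4. 5 ppages; refcounts: pp0:1 pp1:2 pp2:1 pp3:1 pp4:1
Op 6: write(P0, v2, 155). refcount(pp2)=1 -> write in place. 5 ppages; refcounts: pp0:1 pp1:2 pp2:1 pp3:1 pp4:1
Op 7: write(P1, v1, 112). refcount(pp1)=2>1 -> COPY to pp5. 6 ppages; refcounts: pp0:1 pp1:1 pp2:1 pp3:1 pp4:1 pp5:1
Op 8: read(P1, v0) -> 185. No state change.
P0: v1 -> pp1 = 50
P1: v1 -> pp5 = 112

Answer: 50 112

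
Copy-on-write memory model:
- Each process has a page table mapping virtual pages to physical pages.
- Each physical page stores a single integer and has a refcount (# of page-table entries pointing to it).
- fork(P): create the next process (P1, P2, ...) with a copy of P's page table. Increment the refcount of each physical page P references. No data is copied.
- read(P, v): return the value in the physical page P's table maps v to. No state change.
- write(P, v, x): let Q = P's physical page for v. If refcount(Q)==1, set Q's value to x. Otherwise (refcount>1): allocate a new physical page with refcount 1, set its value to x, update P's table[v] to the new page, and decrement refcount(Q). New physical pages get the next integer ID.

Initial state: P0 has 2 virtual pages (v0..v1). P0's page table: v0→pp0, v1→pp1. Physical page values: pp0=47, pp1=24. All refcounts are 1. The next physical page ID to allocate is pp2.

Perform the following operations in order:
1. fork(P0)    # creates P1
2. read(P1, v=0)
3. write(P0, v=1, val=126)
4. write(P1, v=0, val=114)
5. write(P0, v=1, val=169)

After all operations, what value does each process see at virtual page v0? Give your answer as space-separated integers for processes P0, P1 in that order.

Answer: 47 114

Derivation:
Op 1: fork(P0) -> P1. 2 ppages; refcounts: pp0:2 pp1:2
Op 2: read(P1, v0) -> 47. No state change.
Op 3: write(P0, v1, 126). refcount(pp1)=2>1 -> COPY to pp2. 3 ppages; refcounts: pp0:2 pp1:1 pp2:1
Op 4: write(P1, v0, 114). refcount(pp0)=2>1 -> COPY to pp3. 4 ppages; refcounts: pp0:1 pp1:1 pp2:1 pp3:1
Op 5: write(P0, v1, 169). refcount(pp2)=1 -> write in place. 4 ppages; refcounts: pp0:1 pp1:1 pp2:1 pp3:1
P0: v0 -> pp0 = 47
P1: v0 -> pp3 = 114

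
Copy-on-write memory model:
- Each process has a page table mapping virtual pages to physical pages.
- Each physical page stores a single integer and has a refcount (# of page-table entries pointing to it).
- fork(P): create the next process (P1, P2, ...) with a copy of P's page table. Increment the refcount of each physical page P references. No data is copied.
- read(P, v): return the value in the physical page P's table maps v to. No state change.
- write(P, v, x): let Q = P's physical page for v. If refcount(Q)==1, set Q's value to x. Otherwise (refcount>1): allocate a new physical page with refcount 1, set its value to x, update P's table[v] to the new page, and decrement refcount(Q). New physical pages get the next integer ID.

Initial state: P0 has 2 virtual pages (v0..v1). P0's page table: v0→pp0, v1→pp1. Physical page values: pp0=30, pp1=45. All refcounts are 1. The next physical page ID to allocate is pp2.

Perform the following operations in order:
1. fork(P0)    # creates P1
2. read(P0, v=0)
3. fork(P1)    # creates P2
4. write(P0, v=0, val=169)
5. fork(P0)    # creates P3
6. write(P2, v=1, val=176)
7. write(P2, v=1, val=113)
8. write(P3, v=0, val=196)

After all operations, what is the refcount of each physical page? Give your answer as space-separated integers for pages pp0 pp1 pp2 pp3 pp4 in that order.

Answer: 2 3 1 1 1

Derivation:
Op 1: fork(P0) -> P1. 2 ppages; refcounts: pp0:2 pp1:2
Op 2: read(P0, v0) -> 30. No state change.
Op 3: fork(P1) -> P2. 2 ppages; refcounts: pp0:3 pp1:3
Op 4: write(P0, v0, 169). refcount(pp0)=3>1 -> COPY to pp2. 3 ppages; refcounts: pp0:2 pp1:3 pp2:1
Op 5: fork(P0) -> P3. 3 ppages; refcounts: pp0:2 pp1:4 pp2:2
Op 6: write(P2, v1, 176). refcount(pp1)=4>1 -> COPY to pp3. 4 ppages; refcounts: pp0:2 pp1:3 pp2:2 pp3:1
Op 7: write(P2, v1, 113). refcount(pp3)=1 -> write in place. 4 ppages; refcounts: pp0:2 pp1:3 pp2:2 pp3:1
Op 8: write(P3, v0, 196). refcount(pp2)=2>1 -> COPY to pp4. 5 ppages; refcounts: pp0:2 pp1:3 pp2:1 pp3:1 pp4:1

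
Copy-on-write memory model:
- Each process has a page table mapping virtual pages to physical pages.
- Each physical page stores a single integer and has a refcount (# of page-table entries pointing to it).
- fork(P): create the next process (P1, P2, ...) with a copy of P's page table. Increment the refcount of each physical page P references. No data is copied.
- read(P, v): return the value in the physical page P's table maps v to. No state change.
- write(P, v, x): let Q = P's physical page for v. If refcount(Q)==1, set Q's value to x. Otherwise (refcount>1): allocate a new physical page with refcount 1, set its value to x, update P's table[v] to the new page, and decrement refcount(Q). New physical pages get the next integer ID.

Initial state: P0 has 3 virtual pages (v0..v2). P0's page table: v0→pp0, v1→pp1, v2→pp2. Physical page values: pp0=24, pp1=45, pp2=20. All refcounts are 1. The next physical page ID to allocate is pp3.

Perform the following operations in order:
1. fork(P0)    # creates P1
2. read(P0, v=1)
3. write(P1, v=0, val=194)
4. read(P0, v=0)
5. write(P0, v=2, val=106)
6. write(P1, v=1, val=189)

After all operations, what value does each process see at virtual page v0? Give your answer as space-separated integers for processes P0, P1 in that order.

Op 1: fork(P0) -> P1. 3 ppages; refcounts: pp0:2 pp1:2 pp2:2
Op 2: read(P0, v1) -> 45. No state change.
Op 3: write(P1, v0, 194). refcount(pp0)=2>1 -> COPY to pp3. 4 ppages; refcounts: pp0:1 pp1:2 pp2:2 pp3:1
Op 4: read(P0, v0) -> 24. No state change.
Op 5: write(P0, v2, 106). refcount(pp2)=2>1 -> COPY to pp4. 5 ppages; refcounts: pp0:1 pp1:2 pp2:1 pp3:1 pp4:1
Op 6: write(P1, v1, 189). refcount(pp1)=2>1 -> COPY to pp5. 6 ppages; refcounts: pp0:1 pp1:1 pp2:1 pp3:1 pp4:1 pp5:1
P0: v0 -> pp0 = 24
P1: v0 -> pp3 = 194

Answer: 24 194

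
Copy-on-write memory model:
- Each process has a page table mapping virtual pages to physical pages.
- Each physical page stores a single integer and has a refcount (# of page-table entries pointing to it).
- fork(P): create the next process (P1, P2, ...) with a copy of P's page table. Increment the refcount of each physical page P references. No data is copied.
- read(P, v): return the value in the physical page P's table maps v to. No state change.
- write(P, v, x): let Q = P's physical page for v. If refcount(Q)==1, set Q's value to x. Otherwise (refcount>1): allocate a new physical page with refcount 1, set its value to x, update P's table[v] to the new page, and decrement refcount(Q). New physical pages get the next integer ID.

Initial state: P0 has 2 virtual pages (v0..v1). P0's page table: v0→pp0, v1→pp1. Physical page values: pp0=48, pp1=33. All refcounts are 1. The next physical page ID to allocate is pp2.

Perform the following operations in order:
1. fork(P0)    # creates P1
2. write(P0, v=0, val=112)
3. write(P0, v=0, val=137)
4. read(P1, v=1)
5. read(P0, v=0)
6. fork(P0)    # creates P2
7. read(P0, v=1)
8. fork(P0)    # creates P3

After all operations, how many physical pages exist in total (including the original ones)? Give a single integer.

Answer: 3

Derivation:
Op 1: fork(P0) -> P1. 2 ppages; refcounts: pp0:2 pp1:2
Op 2: write(P0, v0, 112). refcount(pp0)=2>1 -> COPY to pp2. 3 ppages; refcounts: pp0:1 pp1:2 pp2:1
Op 3: write(P0, v0, 137). refcount(pp2)=1 -> write in place. 3 ppages; refcounts: pp0:1 pp1:2 pp2:1
Op 4: read(P1, v1) -> 33. No state change.
Op 5: read(P0, v0) -> 137. No state change.
Op 6: fork(P0) -> P2. 3 ppages; refcounts: pp0:1 pp1:3 pp2:2
Op 7: read(P0, v1) -> 33. No state change.
Op 8: fork(P0) -> P3. 3 ppages; refcounts: pp0:1 pp1:4 pp2:3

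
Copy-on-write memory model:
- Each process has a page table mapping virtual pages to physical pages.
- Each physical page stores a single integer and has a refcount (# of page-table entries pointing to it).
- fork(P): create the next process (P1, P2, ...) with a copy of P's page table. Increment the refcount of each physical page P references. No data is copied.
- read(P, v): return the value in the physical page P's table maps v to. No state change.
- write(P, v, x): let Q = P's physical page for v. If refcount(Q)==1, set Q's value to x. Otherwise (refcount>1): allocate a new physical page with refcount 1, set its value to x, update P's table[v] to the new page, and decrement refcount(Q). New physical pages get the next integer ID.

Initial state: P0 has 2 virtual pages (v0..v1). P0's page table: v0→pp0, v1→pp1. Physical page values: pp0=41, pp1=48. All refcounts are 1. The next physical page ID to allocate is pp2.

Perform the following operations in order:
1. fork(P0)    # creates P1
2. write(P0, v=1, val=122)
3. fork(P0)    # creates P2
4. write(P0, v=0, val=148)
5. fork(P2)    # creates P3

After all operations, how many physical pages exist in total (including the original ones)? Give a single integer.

Answer: 4

Derivation:
Op 1: fork(P0) -> P1. 2 ppages; refcounts: pp0:2 pp1:2
Op 2: write(P0, v1, 122). refcount(pp1)=2>1 -> COPY to pp2. 3 ppages; refcounts: pp0:2 pp1:1 pp2:1
Op 3: fork(P0) -> P2. 3 ppages; refcounts: pp0:3 pp1:1 pp2:2
Op 4: write(P0, v0, 148). refcount(pp0)=3>1 -> COPY to pp3. 4 ppages; refcounts: pp0:2 pp1:1 pp2:2 pp3:1
Op 5: fork(P2) -> P3. 4 ppages; refcounts: pp0:3 pp1:1 pp2:3 pp3:1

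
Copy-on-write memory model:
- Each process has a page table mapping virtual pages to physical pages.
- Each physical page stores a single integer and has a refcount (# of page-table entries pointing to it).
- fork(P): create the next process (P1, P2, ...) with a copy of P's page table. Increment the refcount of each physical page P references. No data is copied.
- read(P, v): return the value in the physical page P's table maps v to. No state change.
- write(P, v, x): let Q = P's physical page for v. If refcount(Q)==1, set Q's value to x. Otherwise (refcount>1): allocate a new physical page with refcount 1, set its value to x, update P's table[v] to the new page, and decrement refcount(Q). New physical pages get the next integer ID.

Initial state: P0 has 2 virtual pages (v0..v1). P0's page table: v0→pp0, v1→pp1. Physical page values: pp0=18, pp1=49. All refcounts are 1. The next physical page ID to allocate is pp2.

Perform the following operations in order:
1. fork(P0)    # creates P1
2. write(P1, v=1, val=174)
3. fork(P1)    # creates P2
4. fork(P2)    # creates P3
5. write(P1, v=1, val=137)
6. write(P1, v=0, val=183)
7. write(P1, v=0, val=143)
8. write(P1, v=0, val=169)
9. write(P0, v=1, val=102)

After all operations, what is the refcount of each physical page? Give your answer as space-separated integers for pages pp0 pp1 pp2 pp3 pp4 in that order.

Op 1: fork(P0) -> P1. 2 ppages; refcounts: pp0:2 pp1:2
Op 2: write(P1, v1, 174). refcount(pp1)=2>1 -> COPY to pp2. 3 ppages; refcounts: pp0:2 pp1:1 pp2:1
Op 3: fork(P1) -> P2. 3 ppages; refcounts: pp0:3 pp1:1 pp2:2
Op 4: fork(P2) -> P3. 3 ppages; refcounts: pp0:4 pp1:1 pp2:3
Op 5: write(P1, v1, 137). refcount(pp2)=3>1 -> COPY to pp3. 4 ppages; refcounts: pp0:4 pp1:1 pp2:2 pp3:1
Op 6: write(P1, v0, 183). refcount(pp0)=4>1 -> COPY to pp4. 5 ppages; refcounts: pp0:3 pp1:1 pp2:2 pp3:1 pp4:1
Op 7: write(P1, v0, 143). refcount(pp4)=1 -> write in place. 5 ppages; refcounts: pp0:3 pp1:1 pp2:2 pp3:1 pp4:1
Op 8: write(P1, v0, 169). refcount(pp4)=1 -> write in place. 5 ppages; refcounts: pp0:3 pp1:1 pp2:2 pp3:1 pp4:1
Op 9: write(P0, v1, 102). refcount(pp1)=1 -> write in place. 5 ppages; refcounts: pp0:3 pp1:1 pp2:2 pp3:1 pp4:1

Answer: 3 1 2 1 1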